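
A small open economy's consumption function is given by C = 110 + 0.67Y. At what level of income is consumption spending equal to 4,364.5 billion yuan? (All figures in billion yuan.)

110 + 0.67Y = 4364.5
0.67Y = 4254.5, so Y = 4254.5/0.67 = 6350

Y = 6350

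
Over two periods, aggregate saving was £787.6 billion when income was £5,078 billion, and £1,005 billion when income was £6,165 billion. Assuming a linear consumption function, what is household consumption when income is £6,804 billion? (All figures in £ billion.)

C = 5671.2

MPS = ΔS/ΔY = (1005 − 787.6)/(6165 − 5078) = 217.4/1087 = 0.2
MPC = 1 − MPS = 0.8
Autonomous saving = 787.6 − 0.2(5078) = -228, so a = 228
C = 228 + 0.8(6804) = 228 + 5443.2 = 5671.2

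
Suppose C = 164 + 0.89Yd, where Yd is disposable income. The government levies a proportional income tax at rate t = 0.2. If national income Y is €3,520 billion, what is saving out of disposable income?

S = 145.76

Yd = (1 − 0.2)(3520) = 0.8(3520) = 2816
C = 164 + 0.89(2816) = 164 + 2506.24 = 2670.24
S = Yd − C = 2816 − 2670.24 = 145.76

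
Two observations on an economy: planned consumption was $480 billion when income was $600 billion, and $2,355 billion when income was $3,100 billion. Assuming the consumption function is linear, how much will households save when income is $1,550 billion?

S = 357.5

MPC = (2355 − 480)/(3100 − 600) = 1875/2500 = 0.75
a = 480 − 0.75(600) = 480 − 450 = 30
C = 30 + 0.75(1550) = 1192.5
S = 1550 − 1192.5 = 357.5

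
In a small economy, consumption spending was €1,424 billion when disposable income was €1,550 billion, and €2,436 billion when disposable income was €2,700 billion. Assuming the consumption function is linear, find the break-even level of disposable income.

MPC = (2436 − 1424)/(2700 − 1550) = 1012/1150 = 0.88
a = 1424 − 0.88(1550) = 1424 − 1364 = 60
Break-even: Y = a/(1−MPC) = 60/0.12 = 500

Y = 500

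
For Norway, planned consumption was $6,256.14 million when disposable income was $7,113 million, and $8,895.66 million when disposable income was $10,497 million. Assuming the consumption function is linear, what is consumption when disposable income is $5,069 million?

MPC = (8895.66 − 6256.14)/(10497 − 7113) = 2639.52/3384 = 0.78
a = 6256.14 − 0.78(7113) = 6256.14 − 5548.14 = 708
C = 708 + 0.78(5069) = 708 + 3953.82 = 4661.82

C = 4661.82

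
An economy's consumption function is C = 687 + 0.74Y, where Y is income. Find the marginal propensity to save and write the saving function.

MPS = 1 − MPC = 1 − 0.74 = 0.26
S = Y − C = -687 + 0.26Y

MPS = 0.26; S = -687 + 0.26Y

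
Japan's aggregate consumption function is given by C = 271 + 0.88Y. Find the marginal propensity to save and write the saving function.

MPS = 1 − MPC = 1 − 0.88 = 0.12
S = Y − C = -271 + 0.12Y

MPS = 0.12; S = -271 + 0.12Y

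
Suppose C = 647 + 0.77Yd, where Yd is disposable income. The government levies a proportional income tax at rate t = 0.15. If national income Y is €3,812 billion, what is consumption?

Yd = (1 − 0.15)(3812) = 0.85(3812) = 3240.2
C = 647 + 0.77(3240.2) = 647 + 2494.954 = 3141.954

C = 3141.954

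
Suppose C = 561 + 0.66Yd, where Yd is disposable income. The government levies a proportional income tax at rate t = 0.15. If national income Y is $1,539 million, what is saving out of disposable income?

S = -116.229

Yd = (1 − 0.15)(1539) = 0.85(1539) = 1308.15
C = 561 + 0.66(1308.15) = 561 + 863.379 = 1424.379
S = Yd − C = 1308.15 − 1424.379 = -116.229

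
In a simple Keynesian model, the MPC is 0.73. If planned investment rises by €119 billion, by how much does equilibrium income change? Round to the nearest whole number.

The multiplier is 1/(1 − MPC) = 1/0.27.
ΔY = 119/0.27 = 440.74 ≈ 441

ΔY ≈ 441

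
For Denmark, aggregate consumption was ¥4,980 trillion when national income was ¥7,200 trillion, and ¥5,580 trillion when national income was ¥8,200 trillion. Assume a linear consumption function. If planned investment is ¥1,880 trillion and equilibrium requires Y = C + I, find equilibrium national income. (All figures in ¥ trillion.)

Y = 6350

MPC = (5580 − 4980)/(8200 − 7200) = 600/1000 = 0.6
a = 4980 − 0.6(7200) = 660
Equilibrium: Y = 660 + 0.6Y + 1880
0.4Y = 2540, so Y = 2540/0.4 = 6350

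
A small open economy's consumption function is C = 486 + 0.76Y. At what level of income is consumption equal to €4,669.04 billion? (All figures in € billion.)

Y = 5504

486 + 0.76Y = 4669.04
0.76Y = 4183.04, so Y = 4183.04/0.76 = 5504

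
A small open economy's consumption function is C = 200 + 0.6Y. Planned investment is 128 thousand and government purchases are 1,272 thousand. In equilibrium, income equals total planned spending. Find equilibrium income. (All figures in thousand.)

Y = C + I + G = 200 + 0.6Y + 128 + 1272
Y − 0.6Y = 1600
0.4Y = 1600, so Y = 1600/0.4 = 4000

Y = 4000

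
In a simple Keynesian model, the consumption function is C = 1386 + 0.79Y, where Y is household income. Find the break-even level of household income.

Y = 6600

At break-even, C = Y: 1386 + 0.79Y = Y
0.21Y = 1386, so Y = 1386/0.21 = 6600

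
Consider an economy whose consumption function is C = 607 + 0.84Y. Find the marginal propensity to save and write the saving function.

MPS = 1 − MPC = 1 − 0.84 = 0.16
S = Y − C = -607 + 0.16Y

MPS = 0.16; S = -607 + 0.16Y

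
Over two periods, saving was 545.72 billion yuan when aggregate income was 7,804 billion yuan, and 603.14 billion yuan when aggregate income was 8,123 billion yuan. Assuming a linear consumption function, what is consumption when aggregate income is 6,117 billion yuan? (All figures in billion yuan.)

MPS = ΔS/ΔY = (603.14 − 545.72)/(8123 − 7804) = 57.42/319 = 0.18
MPC = 1 − MPS = 0.82
Autonomous saving = 545.72 − 0.18(7804) = -859, so a = 859
C = 859 + 0.82(6117) = 859 + 5015.94 = 5874.94

C = 5874.94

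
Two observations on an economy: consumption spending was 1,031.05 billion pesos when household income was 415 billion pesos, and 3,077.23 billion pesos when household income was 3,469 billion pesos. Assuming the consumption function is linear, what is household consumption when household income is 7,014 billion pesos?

C = 5452.38

MPC = (3077.23 − 1031.05)/(3469 − 415) = 2046.18/3054 = 0.67
a = 1031.05 − 0.67(415) = 1031.05 − 278.05 = 753
C = 753 + 0.67(7014) = 753 + 4699.38 = 5452.38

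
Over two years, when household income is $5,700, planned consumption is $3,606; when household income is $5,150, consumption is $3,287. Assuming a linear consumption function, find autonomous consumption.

MPC = ΔC/ΔY = (3606 − 3287)/(5700 − 5150) = 319/550 = 0.58
a = C − MPC·Y = 3287 − 0.58(5150) = 3287 − 2987 = 300

a = 300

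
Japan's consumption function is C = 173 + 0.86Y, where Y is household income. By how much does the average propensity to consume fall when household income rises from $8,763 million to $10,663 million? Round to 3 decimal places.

At Y = 8763: C = 173 + 0.86(8763) = 7709.18, APC = 7709.18/8763 = 0.8797
At Y = 10663: C = 9343.18, APC = 9343.18/10663 = 0.8762
Fall in APC = 0.8797 − 0.8762 = 0.0035 ≈ 0.004

ΔAPC = 0.004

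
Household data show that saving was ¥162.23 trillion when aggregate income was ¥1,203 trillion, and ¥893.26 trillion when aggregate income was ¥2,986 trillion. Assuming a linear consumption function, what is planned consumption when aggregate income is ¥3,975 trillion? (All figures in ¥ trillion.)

C = 2676.25

MPS = ΔS/ΔY = (893.26 − 162.23)/(2986 − 1203) = 731.03/1783 = 0.41
MPC = 1 − MPS = 0.59
Autonomous saving = 162.23 − 0.41(1203) = -331, so a = 331
C = 331 + 0.59(3975) = 331 + 2345.25 = 2676.25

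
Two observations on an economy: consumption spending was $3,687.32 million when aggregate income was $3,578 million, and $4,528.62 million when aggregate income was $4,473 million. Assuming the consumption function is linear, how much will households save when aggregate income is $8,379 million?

S = 178.74

MPC = (4528.62 − 3687.32)/(4473 − 3578) = 841.3/895 = 0.94
a = 3687.32 − 0.94(3578) = 3687.32 − 3363.32 = 324
C = 324 + 0.94(8379) = 8200.26
S = 8379 − 8200.26 = 178.74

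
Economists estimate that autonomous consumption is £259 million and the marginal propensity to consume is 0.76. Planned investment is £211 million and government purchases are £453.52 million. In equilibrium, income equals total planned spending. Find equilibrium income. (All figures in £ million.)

Y = C + I + G = 259 + 0.76Y + 211 + 453.52
Y − 0.76Y = 923.52
0.24Y = 923.52, so Y = 923.52/0.24 = 3848

Y = 3848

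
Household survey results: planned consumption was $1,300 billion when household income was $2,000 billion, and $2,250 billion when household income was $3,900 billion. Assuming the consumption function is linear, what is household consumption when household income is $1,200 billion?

C = 900

MPC = (2250 − 1300)/(3900 − 2000) = 950/1900 = 0.5
a = 1300 − 0.5(2000) = 1300 − 1000 = 300
C = 300 + 0.5(1200) = 300 + 600 = 900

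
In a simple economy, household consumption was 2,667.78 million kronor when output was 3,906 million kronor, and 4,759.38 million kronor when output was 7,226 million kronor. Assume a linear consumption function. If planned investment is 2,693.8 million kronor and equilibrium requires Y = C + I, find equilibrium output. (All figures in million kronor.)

Y = 7840

MPC = (4759.38 − 2667.78)/(7226 − 3906) = 2091.6/3320 = 0.63
a = 2667.78 − 0.63(3906) = 207
Equilibrium: Y = 207 + 0.63Y + 2693.8
0.37Y = 2900.8, so Y = 2900.8/0.37 = 7840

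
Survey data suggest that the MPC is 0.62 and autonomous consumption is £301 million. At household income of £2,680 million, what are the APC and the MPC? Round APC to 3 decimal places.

MPC = 0.62 (the slope of the consumption function)
C = 301 + 0.62(2680) = 1962.6, so APC = 1962.6/2680 = 0.732

APC = 0.732; MPC = 0.62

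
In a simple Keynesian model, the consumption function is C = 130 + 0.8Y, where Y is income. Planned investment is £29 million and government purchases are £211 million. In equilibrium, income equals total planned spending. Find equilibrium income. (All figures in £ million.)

Y = C + I + G = 130 + 0.8Y + 29 + 211
Y − 0.8Y = 370
0.2Y = 370, so Y = 370/0.2 = 1850

Y = 1850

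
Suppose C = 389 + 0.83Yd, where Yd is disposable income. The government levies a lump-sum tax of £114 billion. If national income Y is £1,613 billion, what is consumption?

Yd = Y − T = 1613 − 114 = 1499
C = 389 + 0.83(1499) = 389 + 1244.17 = 1633.17

C = 1633.17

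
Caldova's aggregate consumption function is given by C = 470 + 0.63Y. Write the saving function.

S = Y − C = Y − (470 + 0.63Y) = -470 + (1 − 0.63)Y

S = -470 + 0.37Y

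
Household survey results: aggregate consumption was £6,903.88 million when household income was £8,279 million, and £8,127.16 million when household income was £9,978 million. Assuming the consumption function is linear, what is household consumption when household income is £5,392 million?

C = 4825.24

MPC = (8127.16 − 6903.88)/(9978 − 8279) = 1223.28/1699 = 0.72
a = 6903.88 − 0.72(8279) = 6903.88 − 5960.88 = 943
C = 943 + 0.72(5392) = 943 + 3882.24 = 4825.24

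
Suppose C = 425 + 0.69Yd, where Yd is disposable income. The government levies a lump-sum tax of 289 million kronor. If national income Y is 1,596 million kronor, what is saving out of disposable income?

S = -19.83

Yd = Y − T = 1596 − 289 = 1307
C = 425 + 0.69(1307) = 425 + 901.83 = 1326.83
S = Yd − C = 1307 − 1326.83 = -19.83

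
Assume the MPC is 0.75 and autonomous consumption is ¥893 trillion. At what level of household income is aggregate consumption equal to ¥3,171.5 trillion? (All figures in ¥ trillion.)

893 + 0.75Y = 3171.5
0.75Y = 2278.5, so Y = 2278.5/0.75 = 3038

Y = 3038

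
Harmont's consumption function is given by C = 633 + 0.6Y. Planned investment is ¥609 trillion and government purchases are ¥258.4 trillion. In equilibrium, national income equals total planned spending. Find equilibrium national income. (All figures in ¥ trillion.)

Y = C + I + G = 633 + 0.6Y + 609 + 258.4
Y − 0.6Y = 1500.4
0.4Y = 1500.4, so Y = 1500.4/0.4 = 3751

Y = 3751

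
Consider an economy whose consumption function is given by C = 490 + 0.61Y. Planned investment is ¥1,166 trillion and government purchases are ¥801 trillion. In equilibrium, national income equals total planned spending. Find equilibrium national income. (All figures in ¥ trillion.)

Y = C + I + G = 490 + 0.61Y + 1166 + 801
Y − 0.61Y = 2457
0.39Y = 2457, so Y = 2457/0.39 = 6300

Y = 6300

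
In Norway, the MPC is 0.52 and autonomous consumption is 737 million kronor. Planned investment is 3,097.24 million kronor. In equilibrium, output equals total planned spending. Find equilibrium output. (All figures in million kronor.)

Y = C + I = 737 + 0.52Y + 3097.24
Y − 0.52Y = 3834.24
0.48Y = 3834.24, so Y = 3834.24/0.48 = 7988

Y = 7988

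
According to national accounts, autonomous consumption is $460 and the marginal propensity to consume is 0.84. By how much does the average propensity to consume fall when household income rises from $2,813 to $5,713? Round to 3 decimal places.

At Y = 2813: C = 460 + 0.84(2813) = 2822.92, APC = 2822.92/2813 = 1.0035
At Y = 5713: C = 5258.92, APC = 5258.92/5713 = 0.9205
Fall in APC = 1.0035 − 0.9205 = 0.083

ΔAPC = 0.083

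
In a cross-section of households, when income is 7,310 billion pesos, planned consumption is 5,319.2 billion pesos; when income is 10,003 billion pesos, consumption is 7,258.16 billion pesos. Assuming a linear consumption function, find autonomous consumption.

a = 56

MPC = ΔC/ΔY = (7258.16 − 5319.2)/(10003 − 7310) = 1938.96/2693 = 0.72
a = C − MPC·Y = 5319.2 − 0.72(7310) = 5319.2 − 5263.2 = 56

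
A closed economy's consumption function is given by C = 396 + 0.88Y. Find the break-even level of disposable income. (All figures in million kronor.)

At break-even, C = Y: 396 + 0.88Y = Y
0.12Y = 396, so Y = 396/0.12 = 3300

Y = 3300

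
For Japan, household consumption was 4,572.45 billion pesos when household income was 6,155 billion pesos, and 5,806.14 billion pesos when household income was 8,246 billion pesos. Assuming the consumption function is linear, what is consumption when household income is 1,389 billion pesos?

C = 1760.51

MPC = (5806.14 − 4572.45)/(8246 − 6155) = 1233.69/2091 = 0.59
a = 4572.45 − 0.59(6155) = 4572.45 − 3631.45 = 941
C = 941 + 0.59(1389) = 941 + 819.51 = 1760.51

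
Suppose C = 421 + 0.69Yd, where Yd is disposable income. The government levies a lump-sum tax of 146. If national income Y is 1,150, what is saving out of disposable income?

Yd = Y − T = 1150 − 146 = 1004
C = 421 + 0.69(1004) = 421 + 692.76 = 1113.76
S = Yd − C = 1004 − 1113.76 = -109.76

S = -109.76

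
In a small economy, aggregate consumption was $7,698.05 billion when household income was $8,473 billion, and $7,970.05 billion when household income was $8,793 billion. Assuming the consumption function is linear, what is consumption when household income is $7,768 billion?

C = 7098.8

MPC = (7970.05 − 7698.05)/(8793 − 8473) = 272/320 = 0.85
a = 7698.05 − 0.85(8473) = 7698.05 − 7202.05 = 496
C = 496 + 0.85(7768) = 496 + 6602.8 = 7098.8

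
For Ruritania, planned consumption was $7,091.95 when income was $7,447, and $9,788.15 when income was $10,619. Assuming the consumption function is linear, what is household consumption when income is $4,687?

C = 4745.95

MPC = (9788.15 − 7091.95)/(10619 − 7447) = 2696.2/3172 = 0.85
a = 7091.95 − 0.85(7447) = 7091.95 − 6329.95 = 762
C = 762 + 0.85(4687) = 762 + 3983.95 = 4745.95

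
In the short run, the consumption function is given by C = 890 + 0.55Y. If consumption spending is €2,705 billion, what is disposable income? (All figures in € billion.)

Y = 3300

890 + 0.55Y = 2705
0.55Y = 1815, so Y = 1815/0.55 = 3300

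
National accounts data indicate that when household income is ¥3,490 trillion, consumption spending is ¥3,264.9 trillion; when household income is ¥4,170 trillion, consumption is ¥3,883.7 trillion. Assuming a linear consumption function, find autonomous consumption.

a = 89

MPC = ΔC/ΔY = (3883.7 − 3264.9)/(4170 − 3490) = 618.8/680 = 0.91
a = C − MPC·Y = 3264.9 − 0.91(3490) = 3264.9 − 3175.9 = 89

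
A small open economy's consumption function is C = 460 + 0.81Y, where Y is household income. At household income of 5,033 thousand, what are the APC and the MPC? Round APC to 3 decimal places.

MPC = 0.81 (the slope of the consumption function)
C = 460 + 0.81(5033) = 4536.73, so APC = 4536.73/5033 = 0.901

APC = 0.901; MPC = 0.81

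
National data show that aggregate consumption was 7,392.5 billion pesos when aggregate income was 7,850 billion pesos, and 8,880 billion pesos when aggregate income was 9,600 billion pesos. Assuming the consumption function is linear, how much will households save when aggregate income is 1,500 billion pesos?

MPC = (8880 − 7392.5)/(9600 − 7850) = 1487.5/1750 = 0.85
a = 7392.5 − 0.85(7850) = 7392.5 − 6672.5 = 720
C = 720 + 0.85(1500) = 1995
S = 1500 − 1995 = -495

S = -495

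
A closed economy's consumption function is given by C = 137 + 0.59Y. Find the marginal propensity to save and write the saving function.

MPS = 1 − MPC = 1 − 0.59 = 0.41
S = Y − C = -137 + 0.41Y

MPS = 0.41; S = -137 + 0.41Y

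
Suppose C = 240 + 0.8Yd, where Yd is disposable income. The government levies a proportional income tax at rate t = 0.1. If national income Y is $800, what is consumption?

Yd = (1 − 0.1)(800) = 0.9(800) = 720
C = 240 + 0.8(720) = 240 + 576 = 816

C = 816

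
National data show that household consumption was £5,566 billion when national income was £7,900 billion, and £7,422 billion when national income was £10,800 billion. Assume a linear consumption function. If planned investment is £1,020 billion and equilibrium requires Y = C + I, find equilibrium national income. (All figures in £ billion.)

Y = 4250

MPC = (7422 − 5566)/(10800 − 7900) = 1856/2900 = 0.64
a = 5566 − 0.64(7900) = 510
Equilibrium: Y = 510 + 0.64Y + 1020
0.36Y = 1530, so Y = 1530/0.36 = 4250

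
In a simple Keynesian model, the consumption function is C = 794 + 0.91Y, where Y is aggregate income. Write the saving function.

S = Y − C = Y − (794 + 0.91Y) = -794 + (1 − 0.91)Y

S = -794 + 0.09Y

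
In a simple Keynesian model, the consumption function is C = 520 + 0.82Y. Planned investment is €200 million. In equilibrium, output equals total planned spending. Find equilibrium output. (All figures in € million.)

Y = 4000

Y = C + I = 520 + 0.82Y + 200
Y − 0.82Y = 720
0.18Y = 720, so Y = 720/0.18 = 4000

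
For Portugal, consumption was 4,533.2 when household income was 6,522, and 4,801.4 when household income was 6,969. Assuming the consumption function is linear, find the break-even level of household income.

MPC = (4801.4 − 4533.2)/(6969 − 6522) = 268.2/447 = 0.6
a = 4533.2 − 0.6(6522) = 4533.2 − 3913.2 = 620
Break-even: Y = a/(1−MPC) = 620/0.4 = 1550

Y = 1550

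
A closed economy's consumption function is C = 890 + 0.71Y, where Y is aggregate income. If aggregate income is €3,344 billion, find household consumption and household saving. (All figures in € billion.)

C = 3264.24; S = 79.76

C = 890 + 0.71(3344) = 890 + 2374.24 = 3264.24
S = Y − C = 3344 − 3264.24 = 79.76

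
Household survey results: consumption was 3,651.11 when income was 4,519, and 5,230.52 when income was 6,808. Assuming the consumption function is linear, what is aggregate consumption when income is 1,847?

MPC = (5230.52 − 3651.11)/(6808 − 4519) = 1579.41/2289 = 0.69
a = 3651.11 − 0.69(4519) = 3651.11 − 3118.11 = 533
C = 533 + 0.69(1847) = 533 + 1274.43 = 1807.43

C = 1807.43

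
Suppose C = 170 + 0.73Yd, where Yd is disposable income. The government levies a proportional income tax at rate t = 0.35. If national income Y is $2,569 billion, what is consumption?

Yd = (1 − 0.35)(2569) = 0.65(2569) = 1669.85
C = 170 + 0.73(1669.85) = 170 + 1218.9905 = 1388.9905

C = 1388.9905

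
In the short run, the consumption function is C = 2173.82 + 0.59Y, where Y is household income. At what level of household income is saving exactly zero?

At break-even, C = Y: 2173.82 + 0.59Y = Y
0.41Y = 2173.82, so Y = 2173.82/0.41 = 5302

Y = 5302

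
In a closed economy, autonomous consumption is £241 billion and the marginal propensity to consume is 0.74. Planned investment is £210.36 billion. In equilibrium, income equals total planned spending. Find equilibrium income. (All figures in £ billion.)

Y = C + I = 241 + 0.74Y + 210.36
Y − 0.74Y = 451.36
0.26Y = 451.36, so Y = 451.36/0.26 = 1736

Y = 1736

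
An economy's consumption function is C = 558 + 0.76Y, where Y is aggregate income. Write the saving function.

S = Y − C = Y − (558 + 0.76Y) = -558 + (1 − 0.76)Y

S = -558 + 0.24Y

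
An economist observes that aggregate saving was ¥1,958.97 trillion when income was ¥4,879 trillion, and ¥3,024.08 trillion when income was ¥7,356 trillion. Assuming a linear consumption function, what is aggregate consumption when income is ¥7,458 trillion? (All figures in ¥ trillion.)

C = 4390.06

MPS = ΔS/ΔY = (3024.08 − 1958.97)/(7356 − 4879) = 1065.11/2477 = 0.43
MPC = 1 − MPS = 0.57
Autonomous saving = 1958.97 − 0.43(4879) = -139, so a = 139
C = 139 + 0.57(7458) = 139 + 4251.06 = 4390.06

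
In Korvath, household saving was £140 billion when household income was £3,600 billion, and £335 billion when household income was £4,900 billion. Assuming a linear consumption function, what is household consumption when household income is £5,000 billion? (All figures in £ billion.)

MPS = ΔS/ΔY = (335 − 140)/(4900 − 3600) = 195/1300 = 0.15
MPC = 1 − MPS = 0.85
Autonomous saving = 140 − 0.15(3600) = -400, so a = 400
C = 400 + 0.85(5000) = 400 + 4250 = 4650

C = 4650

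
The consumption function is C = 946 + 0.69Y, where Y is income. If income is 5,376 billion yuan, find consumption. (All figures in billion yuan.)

C = 4655.44

C = 946 + 0.69(5376) = 946 + 3709.44 = 4655.44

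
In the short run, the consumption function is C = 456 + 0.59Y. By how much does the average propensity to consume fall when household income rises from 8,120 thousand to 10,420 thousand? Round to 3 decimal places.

At Y = 8120: C = 456 + 0.59(8120) = 5246.8, APC = 5246.8/8120 = 0.6462
At Y = 10420: C = 6603.8, APC = 6603.8/10420 = 0.6338
Fall in APC = 0.6462 − 0.6338 = 0.0124 ≈ 0.012

ΔAPC = 0.012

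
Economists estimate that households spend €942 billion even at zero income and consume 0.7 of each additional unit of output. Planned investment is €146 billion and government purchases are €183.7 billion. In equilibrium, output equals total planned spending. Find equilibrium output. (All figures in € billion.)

Y = C + I + G = 942 + 0.7Y + 146 + 183.7
Y − 0.7Y = 1271.7
0.3Y = 1271.7, so Y = 1271.7/0.3 = 4239

Y = 4239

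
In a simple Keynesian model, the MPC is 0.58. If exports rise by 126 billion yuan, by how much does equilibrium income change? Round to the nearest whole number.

The multiplier is 1/(1 − MPC) = 1/0.42.
ΔY = 126/0.42 = 300.00 ≈ 300

ΔY ≈ 300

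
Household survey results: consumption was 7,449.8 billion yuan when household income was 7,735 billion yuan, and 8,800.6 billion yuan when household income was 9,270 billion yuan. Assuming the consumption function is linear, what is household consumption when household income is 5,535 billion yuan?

MPC = (8800.6 − 7449.8)/(9270 − 7735) = 1350.8/1535 = 0.88
a = 7449.8 − 0.88(7735) = 7449.8 − 6806.8 = 643
C = 643 + 0.88(5535) = 643 + 4870.8 = 5513.8

C = 5513.8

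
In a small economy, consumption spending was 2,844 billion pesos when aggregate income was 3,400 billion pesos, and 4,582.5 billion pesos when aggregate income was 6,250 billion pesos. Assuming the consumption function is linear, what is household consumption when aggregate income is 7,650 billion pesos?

MPC = (4582.5 − 2844)/(6250 − 3400) = 1738.5/2850 = 0.61
a = 2844 − 0.61(3400) = 2844 − 2074 = 770
C = 770 + 0.61(7650) = 770 + 4666.5 = 5436.5

C = 5436.5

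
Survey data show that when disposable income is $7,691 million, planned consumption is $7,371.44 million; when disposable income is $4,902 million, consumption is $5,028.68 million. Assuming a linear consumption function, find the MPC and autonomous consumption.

MPC = 0.84; a = 911

MPC = ΔC/ΔY = (7371.44 − 5028.68)/(7691 − 4902) = 2342.76/2789 = 0.84
a = C − MPC·Y = 5028.68 − 0.84(4902) = 5028.68 − 4117.68 = 911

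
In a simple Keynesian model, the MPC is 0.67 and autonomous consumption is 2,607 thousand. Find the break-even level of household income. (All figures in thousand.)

Y = 7900

At break-even, C = Y: 2607 + 0.67Y = Y
0.33Y = 2607, so Y = 2607/0.33 = 7900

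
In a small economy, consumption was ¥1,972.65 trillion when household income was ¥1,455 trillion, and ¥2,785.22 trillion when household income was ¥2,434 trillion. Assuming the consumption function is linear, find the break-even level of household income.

Y = 4500

MPC = (2785.22 − 1972.65)/(2434 − 1455) = 812.57/979 = 0.83
a = 1972.65 − 0.83(1455) = 1972.65 − 1207.65 = 765
Break-even: Y = a/(1−MPC) = 765/0.17 = 4500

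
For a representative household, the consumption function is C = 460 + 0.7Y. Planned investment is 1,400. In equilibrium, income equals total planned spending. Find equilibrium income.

Y = 6200

Y = C + I = 460 + 0.7Y + 1400
Y − 0.7Y = 1860
0.3Y = 1860, so Y = 1860/0.3 = 6200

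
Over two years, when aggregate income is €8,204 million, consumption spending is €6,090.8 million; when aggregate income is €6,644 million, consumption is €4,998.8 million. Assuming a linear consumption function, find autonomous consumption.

a = 348

MPC = ΔC/ΔY = (6090.8 − 4998.8)/(8204 − 6644) = 1092/1560 = 0.7
a = C − MPC·Y = 4998.8 − 0.7(6644) = 4998.8 − 4650.8 = 348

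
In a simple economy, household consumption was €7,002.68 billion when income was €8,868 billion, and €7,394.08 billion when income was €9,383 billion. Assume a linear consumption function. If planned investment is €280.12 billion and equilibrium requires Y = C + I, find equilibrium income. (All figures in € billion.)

Y = 2263

MPC = (7394.08 − 7002.68)/(9383 − 8868) = 391.4/515 = 0.76
a = 7002.68 − 0.76(8868) = 263
Equilibrium: Y = 263 + 0.76Y + 280.12
0.24Y = 543.12, so Y = 543.12/0.24 = 2263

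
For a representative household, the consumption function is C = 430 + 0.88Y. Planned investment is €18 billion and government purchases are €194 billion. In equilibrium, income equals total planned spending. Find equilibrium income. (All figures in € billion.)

Y = C + I + G = 430 + 0.88Y + 18 + 194
Y − 0.88Y = 642
0.12Y = 642, so Y = 642/0.12 = 5350

Y = 5350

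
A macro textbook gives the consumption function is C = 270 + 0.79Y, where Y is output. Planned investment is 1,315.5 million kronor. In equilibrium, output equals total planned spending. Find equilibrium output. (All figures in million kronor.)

Y = 7550

Y = C + I = 270 + 0.79Y + 1315.5
Y − 0.79Y = 1585.5
0.21Y = 1585.5, so Y = 1585.5/0.21 = 7550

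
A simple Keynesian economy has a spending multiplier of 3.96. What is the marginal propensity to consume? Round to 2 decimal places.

k = 1/(1 − MPC), so 1 − MPC = 1/k = 1/3.96 = 0.2525
MPC = 1 − 0.2525 = 0.75

MPC = 0.75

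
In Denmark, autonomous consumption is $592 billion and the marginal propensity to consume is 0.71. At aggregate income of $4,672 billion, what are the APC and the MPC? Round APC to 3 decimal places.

MPC = 0.71 (the slope of the consumption function)
C = 592 + 0.71(4672) = 3909.12, so APC = 3909.12/4672 = 0.837

APC = 0.837; MPC = 0.71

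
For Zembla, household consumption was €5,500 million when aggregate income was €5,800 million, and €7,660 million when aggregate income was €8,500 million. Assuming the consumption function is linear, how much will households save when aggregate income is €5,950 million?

MPC = (7660 − 5500)/(8500 − 5800) = 2160/2700 = 0.8
a = 5500 − 0.8(5800) = 5500 − 4640 = 860
C = 860 + 0.8(5950) = 5620
S = 5950 − 5620 = 330

S = 330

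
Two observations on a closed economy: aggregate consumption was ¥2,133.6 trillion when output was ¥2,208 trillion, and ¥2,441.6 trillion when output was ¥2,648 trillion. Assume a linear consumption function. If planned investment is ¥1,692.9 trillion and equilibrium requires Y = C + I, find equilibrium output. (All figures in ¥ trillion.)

MPC = (2441.6 − 2133.6)/(2648 − 2208) = 308/440 = 0.7
a = 2133.6 − 0.7(2208) = 588
Equilibrium: Y = 588 + 0.7Y + 1692.9
0.3Y = 2280.9, so Y = 2280.9/0.3 = 7603

Y = 7603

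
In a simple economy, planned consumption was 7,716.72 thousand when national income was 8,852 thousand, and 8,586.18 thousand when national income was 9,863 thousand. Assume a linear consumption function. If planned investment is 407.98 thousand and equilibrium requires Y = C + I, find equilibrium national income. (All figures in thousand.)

Y = 3657

MPC = (8586.18 − 7716.72)/(9863 − 8852) = 869.46/1011 = 0.86
a = 7716.72 − 0.86(8852) = 104
Equilibrium: Y = 104 + 0.86Y + 407.98
0.14Y = 511.98, so Y = 511.98/0.14 = 3657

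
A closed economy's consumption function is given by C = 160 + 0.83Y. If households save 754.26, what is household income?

Y = 5378

S = Y − C = -160 + 0.17Y
-160 + 0.17Y = 754.26, so 0.17Y = 914.26 and Y = 5378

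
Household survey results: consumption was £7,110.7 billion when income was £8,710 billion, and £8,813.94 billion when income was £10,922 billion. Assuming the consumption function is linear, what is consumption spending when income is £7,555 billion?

MPC = (8813.94 − 7110.7)/(10922 − 8710) = 1703.24/2212 = 0.77
a = 7110.7 − 0.77(8710) = 7110.7 − 6706.7 = 404
C = 404 + 0.77(7555) = 404 + 5817.35 = 6221.35

C = 6221.35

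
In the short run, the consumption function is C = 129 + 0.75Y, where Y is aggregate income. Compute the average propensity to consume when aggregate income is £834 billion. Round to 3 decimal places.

APC = 0.905

C = 129 + 0.75(834) = 754.5
APC = C/Y = 754.5/834 = 0.905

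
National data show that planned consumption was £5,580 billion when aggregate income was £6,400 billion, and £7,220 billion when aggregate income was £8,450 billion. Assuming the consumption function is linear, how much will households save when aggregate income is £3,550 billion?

MPC = (7220 − 5580)/(8450 − 6400) = 1640/2050 = 0.8
a = 5580 − 0.8(6400) = 5580 − 5120 = 460
C = 460 + 0.8(3550) = 3300
S = 3550 − 3300 = 250

S = 250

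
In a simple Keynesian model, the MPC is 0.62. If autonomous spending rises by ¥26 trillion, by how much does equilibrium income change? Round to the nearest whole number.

The multiplier is 1/(1 − MPC) = 1/0.38.
ΔY = 26/0.38 = 68.42 ≈ 68

ΔY ≈ 68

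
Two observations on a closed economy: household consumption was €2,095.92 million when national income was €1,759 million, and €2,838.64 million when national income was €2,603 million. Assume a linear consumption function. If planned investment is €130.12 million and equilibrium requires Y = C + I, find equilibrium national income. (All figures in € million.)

MPC = (2838.64 − 2095.92)/(2603 − 1759) = 742.72/844 = 0.88
a = 2095.92 − 0.88(1759) = 548
Equilibrium: Y = 548 + 0.88Y + 130.12
0.12Y = 678.12, so Y = 678.12/0.12 = 5651

Y = 5651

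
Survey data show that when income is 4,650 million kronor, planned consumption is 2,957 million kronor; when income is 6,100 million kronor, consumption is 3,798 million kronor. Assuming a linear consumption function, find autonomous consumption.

MPC = ΔC/ΔY = (3798 − 2957)/(6100 − 4650) = 841/1450 = 0.58
a = C − MPC·Y = 2957 − 0.58(4650) = 2957 − 2697 = 260

a = 260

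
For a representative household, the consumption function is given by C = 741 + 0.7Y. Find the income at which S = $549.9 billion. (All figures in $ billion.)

Y = 4303

S = Y − C = -741 + 0.3Y
-741 + 0.3Y = 549.9, so 0.3Y = 1290.9 and Y = 4303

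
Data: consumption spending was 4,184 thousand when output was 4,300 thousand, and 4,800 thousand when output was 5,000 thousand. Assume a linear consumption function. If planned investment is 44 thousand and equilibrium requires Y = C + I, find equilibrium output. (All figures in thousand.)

MPC = (4800 − 4184)/(5000 − 4300) = 616/700 = 0.88
a = 4184 − 0.88(4300) = 400
Equilibrium: Y = 400 + 0.88Y + 44
0.12Y = 444, so Y = 444/0.12 = 3700

Y = 3700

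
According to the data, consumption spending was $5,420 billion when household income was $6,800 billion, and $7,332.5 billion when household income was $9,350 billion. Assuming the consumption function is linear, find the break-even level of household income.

Y = 1280

MPC = (7332.5 − 5420)/(9350 − 6800) = 1912.5/2550 = 0.75
a = 5420 − 0.75(6800) = 5420 − 5100 = 320
Break-even: Y = a/(1−MPC) = 320/0.25 = 1280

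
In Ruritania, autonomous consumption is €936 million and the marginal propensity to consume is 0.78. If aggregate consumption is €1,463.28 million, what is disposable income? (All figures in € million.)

Y = 676

936 + 0.78Y = 1463.28
0.78Y = 527.28, so Y = 527.28/0.78 = 676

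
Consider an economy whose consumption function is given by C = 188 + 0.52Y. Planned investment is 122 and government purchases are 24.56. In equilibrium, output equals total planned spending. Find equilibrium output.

Y = C + I + G = 188 + 0.52Y + 122 + 24.56
Y − 0.52Y = 334.56
0.48Y = 334.56, so Y = 334.56/0.48 = 697

Y = 697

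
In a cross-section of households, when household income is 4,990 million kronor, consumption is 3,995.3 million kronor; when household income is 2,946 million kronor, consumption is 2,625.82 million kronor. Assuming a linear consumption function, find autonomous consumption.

a = 652

MPC = ΔC/ΔY = (3995.3 − 2625.82)/(4990 − 2946) = 1369.48/2044 = 0.67
a = C − MPC·Y = 2625.82 − 0.67(2946) = 2625.82 − 1973.82 = 652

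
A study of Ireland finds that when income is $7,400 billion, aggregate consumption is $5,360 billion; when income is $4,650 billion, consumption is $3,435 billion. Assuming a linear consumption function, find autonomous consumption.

MPC = ΔC/ΔY = (5360 − 3435)/(7400 − 4650) = 1925/2750 = 0.7
a = C − MPC·Y = 3435 − 0.7(4650) = 3435 − 3255 = 180

a = 180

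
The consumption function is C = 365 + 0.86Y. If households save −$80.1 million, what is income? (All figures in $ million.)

Y = 2035

S = Y − C = -365 + 0.14Y
-365 + 0.14Y = -80.1, so 0.14Y = 284.9 and Y = 2035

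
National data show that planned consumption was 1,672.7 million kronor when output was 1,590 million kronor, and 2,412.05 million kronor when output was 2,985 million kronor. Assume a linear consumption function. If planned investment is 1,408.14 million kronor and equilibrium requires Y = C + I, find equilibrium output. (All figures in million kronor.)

MPC = (2412.05 − 1672.7)/(2985 − 1590) = 739.35/1395 = 0.53
a = 1672.7 − 0.53(1590) = 830
Equilibrium: Y = 830 + 0.53Y + 1408.14
0.47Y = 2238.14, so Y = 2238.14/0.47 = 4762

Y = 4762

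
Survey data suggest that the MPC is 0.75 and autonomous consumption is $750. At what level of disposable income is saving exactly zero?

At break-even, C = Y: 750 + 0.75Y = Y
0.25Y = 750, so Y = 750/0.25 = 3000

Y = 3000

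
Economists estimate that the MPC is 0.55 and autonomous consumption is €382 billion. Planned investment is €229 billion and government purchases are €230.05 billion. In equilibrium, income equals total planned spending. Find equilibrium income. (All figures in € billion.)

Y = C + I + G = 382 + 0.55Y + 229 + 230.05
Y − 0.55Y = 841.05
0.45Y = 841.05, so Y = 841.05/0.45 = 1869

Y = 1869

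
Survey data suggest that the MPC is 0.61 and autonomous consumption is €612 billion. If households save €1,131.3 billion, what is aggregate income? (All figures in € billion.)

Y = 4470

S = Y − C = -612 + 0.39Y
-612 + 0.39Y = 1131.3, so 0.39Y = 1743.3 and Y = 4470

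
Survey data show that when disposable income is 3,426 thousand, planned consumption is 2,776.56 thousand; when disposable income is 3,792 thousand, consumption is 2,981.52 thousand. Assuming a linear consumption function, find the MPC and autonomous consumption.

MPC = 0.56; a = 858

MPC = ΔC/ΔY = (2981.52 − 2776.56)/(3792 − 3426) = 204.96/366 = 0.56
a = C − MPC·Y = 2776.56 − 0.56(3426) = 2776.56 − 1918.56 = 858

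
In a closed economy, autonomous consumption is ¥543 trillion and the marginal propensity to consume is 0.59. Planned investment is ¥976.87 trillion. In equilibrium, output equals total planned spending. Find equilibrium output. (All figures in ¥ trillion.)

Y = C + I = 543 + 0.59Y + 976.87
Y − 0.59Y = 1519.87
0.41Y = 1519.87, so Y = 1519.87/0.41 = 3707

Y = 3707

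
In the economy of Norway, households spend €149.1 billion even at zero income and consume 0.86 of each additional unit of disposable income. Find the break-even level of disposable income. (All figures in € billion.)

Y = 1065

At break-even, C = Y: 149.1 + 0.86Y = Y
0.14Y = 149.1, so Y = 149.1/0.14 = 1065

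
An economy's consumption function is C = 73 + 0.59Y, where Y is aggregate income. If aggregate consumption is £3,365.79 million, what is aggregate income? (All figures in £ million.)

73 + 0.59Y = 3365.79
0.59Y = 3292.79, so Y = 3292.79/0.59 = 5581

Y = 5581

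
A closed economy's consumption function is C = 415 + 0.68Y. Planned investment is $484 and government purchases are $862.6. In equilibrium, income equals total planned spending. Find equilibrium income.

Y = 5505

Y = C + I + G = 415 + 0.68Y + 484 + 862.6
Y − 0.68Y = 1761.6
0.32Y = 1761.6, so Y = 1761.6/0.32 = 5505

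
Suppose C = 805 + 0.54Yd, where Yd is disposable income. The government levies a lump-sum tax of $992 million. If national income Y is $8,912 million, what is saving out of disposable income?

S = 2838.2

Yd = Y − T = 8912 − 992 = 7920
C = 805 + 0.54(7920) = 805 + 4276.8 = 5081.8
S = Yd − C = 7920 − 5081.8 = 2838.2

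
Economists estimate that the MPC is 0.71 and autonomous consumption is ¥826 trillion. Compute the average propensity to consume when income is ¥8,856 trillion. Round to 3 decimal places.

APC = 0.803

C = 826 + 0.71(8856) = 7113.76
APC = C/Y = 7113.76/8856 = 0.803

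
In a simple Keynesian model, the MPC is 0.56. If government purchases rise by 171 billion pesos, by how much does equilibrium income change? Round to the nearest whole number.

ΔY ≈ 389

The multiplier is 1/(1 − MPC) = 1/0.44.
ΔY = 171/0.44 = 388.64 ≈ 389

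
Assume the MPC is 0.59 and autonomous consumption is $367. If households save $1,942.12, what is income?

S = Y − C = -367 + 0.41Y
-367 + 0.41Y = 1942.12, so 0.41Y = 2309.12 and Y = 5632

Y = 5632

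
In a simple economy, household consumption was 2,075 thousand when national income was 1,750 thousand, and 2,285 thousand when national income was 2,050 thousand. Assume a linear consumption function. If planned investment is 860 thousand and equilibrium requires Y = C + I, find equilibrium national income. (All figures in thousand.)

MPC = (2285 − 2075)/(2050 − 1750) = 210/300 = 0.7
a = 2075 − 0.7(1750) = 850
Equilibrium: Y = 850 + 0.7Y + 860
0.3Y = 1710, so Y = 1710/0.3 = 5700

Y = 5700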